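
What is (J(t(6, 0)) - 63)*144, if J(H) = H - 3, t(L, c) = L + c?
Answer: -8640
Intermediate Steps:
J(H) = -3 + H
(J(t(6, 0)) - 63)*144 = ((-3 + (6 + 0)) - 63)*144 = ((-3 + 6) - 63)*144 = (3 - 63)*144 = -60*144 = -8640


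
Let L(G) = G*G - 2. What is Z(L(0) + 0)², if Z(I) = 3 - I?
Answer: 25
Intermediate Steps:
L(G) = -2 + G² (L(G) = G² - 2 = -2 + G²)
Z(L(0) + 0)² = (3 - ((-2 + 0²) + 0))² = (3 - ((-2 + 0) + 0))² = (3 - (-2 + 0))² = (3 - 1*(-2))² = (3 + 2)² = 5² = 25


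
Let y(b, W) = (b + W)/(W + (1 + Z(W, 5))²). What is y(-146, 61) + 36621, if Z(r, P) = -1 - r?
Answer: 138500537/3782 ≈ 36621.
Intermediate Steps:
y(b, W) = (W + b)/(W + W²) (y(b, W) = (b + W)/(W + (1 + (-1 - W))²) = (W + b)/(W + (-W)²) = (W + b)/(W + W²))
y(-146, 61) + 36621 = (61 - 146)/(61*(1 + 61)) + 36621 = (1/61)*(-85)/62 + 36621 = (1/61)*(1/62)*(-85) + 36621 = -85/3782 + 36621 = 138500537/3782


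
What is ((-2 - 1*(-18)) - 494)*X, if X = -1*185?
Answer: 88430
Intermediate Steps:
X = -185
((-2 - 1*(-18)) - 494)*X = ((-2 - 1*(-18)) - 494)*(-185) = ((-2 + 18) - 494)*(-185) = (16 - 494)*(-185) = -478*(-185) = 88430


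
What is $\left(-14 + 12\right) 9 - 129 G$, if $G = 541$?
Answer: $-69807$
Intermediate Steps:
$\left(-14 + 12\right) 9 - 129 G = \left(-14 + 12\right) 9 - 69789 = \left(-2\right) 9 - 69789 = -18 - 69789 = -69807$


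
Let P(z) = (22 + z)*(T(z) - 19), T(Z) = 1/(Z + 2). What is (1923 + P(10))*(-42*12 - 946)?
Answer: -5731850/3 ≈ -1.9106e+6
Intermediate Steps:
T(Z) = 1/(2 + Z)
P(z) = (-19 + 1/(2 + z))*(22 + z) (P(z) = (22 + z)*(1/(2 + z) - 19) = (22 + z)*(-19 + 1/(2 + z)) = (-19 + 1/(2 + z))*(22 + z))
(1923 + P(10))*(-42*12 - 946) = (1923 + (-814 - 455*10 - 19*10²)/(2 + 10))*(-42*12 - 946) = (1923 + (-814 - 4550 - 19*100)/12)*(-504 - 946) = (1923 + (-814 - 4550 - 1900)/12)*(-1450) = (1923 + (1/12)*(-7264))*(-1450) = (1923 - 1816/3)*(-1450) = (3953/3)*(-1450) = -5731850/3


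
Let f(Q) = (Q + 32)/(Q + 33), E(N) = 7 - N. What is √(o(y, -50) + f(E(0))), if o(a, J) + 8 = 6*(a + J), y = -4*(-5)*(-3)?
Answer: I*√266810/20 ≈ 25.827*I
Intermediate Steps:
y = -60 (y = 20*(-3) = -60)
o(a, J) = -8 + 6*J + 6*a (o(a, J) = -8 + 6*(a + J) = -8 + 6*(J + a) = -8 + (6*J + 6*a) = -8 + 6*J + 6*a)
f(Q) = (32 + Q)/(33 + Q)
√(o(y, -50) + f(E(0))) = √((-8 + 6*(-50) + 6*(-60)) + (32 + (7 - 1*0))/(33 + (7 - 1*0))) = √((-8 - 300 - 360) + (32 + (7 + 0))/(33 + (7 + 0))) = √(-668 + (32 + 7)/(33 + 7)) = √(-668 + 39/40) = √(-26681/40) = I*√266810/20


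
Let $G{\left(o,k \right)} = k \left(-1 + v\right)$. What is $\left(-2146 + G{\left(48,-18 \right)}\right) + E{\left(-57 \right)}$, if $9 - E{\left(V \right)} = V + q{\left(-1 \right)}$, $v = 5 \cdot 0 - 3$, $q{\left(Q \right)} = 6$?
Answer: $-2014$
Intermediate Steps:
$v = -3$ ($v = 0 - 3 = -3$)
$E{\left(V \right)} = 3 - V$ ($E{\left(V \right)} = 9 - \left(V + 6\right) = 9 - \left(6 + V\right) = 3 - V$)
$G{\left(o,k \right)} = - 4 k$ ($G{\left(o,k \right)} = k \left(-1 - 3\right) = k \left(-4\right) = - 4 k$)
$\left(-2146 + G{\left(48,-18 \right)}\right) + E{\left(-57 \right)} = \left(-2146 - -72\right) + \left(3 - -57\right) = \left(-2146 + 72\right) + \left(3 + 57\right) = -2074 + 60 = -2014$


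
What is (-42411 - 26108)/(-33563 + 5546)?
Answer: 6229/2547 ≈ 2.4456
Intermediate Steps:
(-42411 - 26108)/(-33563 + 5546) = -68519/(-28017) = -68519*(-1/28017) = 6229/2547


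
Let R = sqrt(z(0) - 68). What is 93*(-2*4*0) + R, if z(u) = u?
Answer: 2*I*sqrt(17) ≈ 8.2462*I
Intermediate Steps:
R = 2*I*sqrt(17) (R = sqrt(0 - 68) = sqrt(-68) = 2*I*sqrt(17) ≈ 8.2462*I)
93*(-2*4*0) + R = 93*(-2*4*0) + 2*I*sqrt(17) = 93*(-8*0) + 2*I*sqrt(17) = 93*0 + 2*I*sqrt(17) = 0 + 2*I*sqrt(17) = 2*I*sqrt(17)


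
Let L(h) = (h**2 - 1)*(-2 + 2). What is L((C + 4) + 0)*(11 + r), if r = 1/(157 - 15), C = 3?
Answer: 0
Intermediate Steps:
L(h) = 0 (L(h) = (-1 + h**2)*0 = 0)
r = 1/142 ≈ 0.0070423
L((C + 4) + 0)*(11 + r) = 0*(11 + 1/142) = 0*(1563/142) = 0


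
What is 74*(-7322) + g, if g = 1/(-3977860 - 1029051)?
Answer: -2712884573309/5006911 ≈ -5.4183e+5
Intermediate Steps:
g = -1/5006911 (g = 1/(-5006911) = -1/5006911 ≈ -1.9972e-7)
74*(-7322) + g = 74*(-7322) - 1/5006911 = -541828 - 1/5006911 = -2712884573309/5006911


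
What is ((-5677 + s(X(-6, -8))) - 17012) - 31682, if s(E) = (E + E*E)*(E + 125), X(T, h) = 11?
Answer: -36419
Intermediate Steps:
s(E) = (125 + E)*(E + E²) (s(E) = (E + E²)*(125 + E) = (125 + E)*(E + E²))
((-5677 + s(X(-6, -8))) - 17012) - 31682 = ((-5677 + 11*(125 + 11² + 126*11)) - 17012) - 31682 = ((-5677 + 11*(125 + 121 + 1386)) - 17012) - 31682 = ((-5677 + 11*1632) - 17012) - 31682 = ((-5677 + 17952) - 17012) - 31682 = (12275 - 17012) - 31682 = -4737 - 31682 = -36419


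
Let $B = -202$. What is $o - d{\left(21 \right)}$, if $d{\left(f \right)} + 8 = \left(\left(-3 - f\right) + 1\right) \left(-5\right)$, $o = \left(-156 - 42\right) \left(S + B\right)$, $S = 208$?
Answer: $-1295$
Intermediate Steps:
$o = -1188$ ($o = \left(-156 - 42\right) \left(208 - 202\right) = \left(-198\right) 6 = -1188$)
$d{\left(f \right)} = 2 + 5 f$ ($d{\left(f \right)} = -8 + \left(\left(-3 - f\right) + 1\right) \left(-5\right) = -8 + \left(-2 - f\right) \left(-5\right) = -8 + \left(10 + 5 f\right) = 2 + 5 f$)
$o - d{\left(21 \right)} = -1188 - \left(2 + 5 \cdot 21\right) = -1188 - \left(2 + 105\right) = -1188 - 107 = -1295$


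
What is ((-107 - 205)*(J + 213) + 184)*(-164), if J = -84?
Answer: 6570496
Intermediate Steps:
((-107 - 205)*(J + 213) + 184)*(-164) = ((-107 - 205)*(-84 + 213) + 184)*(-164) = (-312*129 + 184)*(-164) = (-40248 + 184)*(-164) = -40064*(-164) = 6570496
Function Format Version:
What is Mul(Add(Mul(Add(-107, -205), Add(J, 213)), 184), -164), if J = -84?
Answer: 6570496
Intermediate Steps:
Mul(Add(Mul(Add(-107, -205), Add(J, 213)), 184), -164) = Mul(Add(Mul(Add(-107, -205), Add(-84, 213)), 184), -164) = Mul(Add(Mul(-312, 129), 184), -164) = Mul(Add(-40248, 184), -164) = Mul(-40064, -164) = 6570496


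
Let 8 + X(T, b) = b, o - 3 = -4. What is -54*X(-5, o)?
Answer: 486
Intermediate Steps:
o = -1 (o = 3 - 4 = -1)
X(T, b) = -8 + b
-54*X(-5, o) = -54*(-8 - 1) = -54*(-9) = 486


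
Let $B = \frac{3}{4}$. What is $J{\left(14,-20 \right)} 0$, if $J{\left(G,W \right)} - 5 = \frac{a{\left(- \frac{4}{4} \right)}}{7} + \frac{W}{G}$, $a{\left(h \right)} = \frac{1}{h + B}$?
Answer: $0$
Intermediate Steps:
$B = \frac{3}{4}$ ($B = 3 \cdot \frac{1}{4} = \frac{3}{4} \approx 0.75$)
$a{\left(h \right)} = \frac{1}{\frac{3}{4} + h}$ ($a{\left(h \right)} = \frac{1}{h + \frac{3}{4}} = \frac{1}{\frac{3}{4} + h}$)
$J{\left(G,W \right)} = \frac{31}{7} + \frac{W}{G}$ ($J{\left(G,W \right)} = 5 + \left(\frac{4 \frac{1}{3 + 4 \left(- \frac{4}{4}\right)}}{7} + \frac{W}{G}\right) = 5 + \left(\frac{4}{3 + 4 \left(\left(-4\right) \frac{1}{4}\right)} \frac{1}{7} + \frac{W}{G}\right) = 5 + \left(\frac{4}{3 + 4 \left(-1\right)} \frac{1}{7} + \frac{W}{G}\right) = 5 + \left(\frac{4}{3 - 4} \cdot \frac{1}{7} + \frac{W}{G}\right) = 5 + \left(\frac{4}{-1} \cdot \frac{1}{7} + \frac{W}{G}\right) = 5 + \left(4 \left(-1\right) \frac{1}{7} + \frac{W}{G}\right) = 5 + \left(\left(-4\right) \frac{1}{7} + \frac{W}{G}\right) = 5 - \left(\frac{4}{7} - \frac{W}{G}\right) = \frac{31}{7} + \frac{W}{G}$)
$J{\left(14,-20 \right)} 0 = \left(\frac{31}{7} - \frac{20}{14}\right) 0 = \left(\frac{31}{7} - \frac{10}{7}\right) 0 = 3 \cdot 0 = 0$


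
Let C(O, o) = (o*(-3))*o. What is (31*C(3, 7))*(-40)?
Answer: 182280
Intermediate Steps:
C(O, o) = -3*o² (C(O, o) = (-3*o)*o = -3*o²)
(31*C(3, 7))*(-40) = (31*(-3*7²))*(-40) = (31*(-3*49))*(-40) = (31*(-147))*(-40) = -4557*(-40) = 182280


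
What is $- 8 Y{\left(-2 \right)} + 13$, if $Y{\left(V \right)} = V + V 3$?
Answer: $77$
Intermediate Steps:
$Y{\left(V \right)} = 4 V$ ($Y{\left(V \right)} = V + 3 V = 4 V$)
$- 8 Y{\left(-2 \right)} + 13 = - 8 \cdot 4 \left(-2\right) + 13 = \left(-8\right) \left(-8\right) + 13 = 64 + 13 = 77$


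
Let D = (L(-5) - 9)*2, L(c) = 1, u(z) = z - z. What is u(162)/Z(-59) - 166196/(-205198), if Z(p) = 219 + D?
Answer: 83098/102599 ≈ 0.80993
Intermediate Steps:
u(z) = 0
D = -16 (D = (1 - 9)*2 = -8*2 = -16)
Z(p) = 203 (Z(p) = 219 - 16 = 203)
u(162)/Z(-59) - 166196/(-205198) = 0/203 - 166196/(-205198) = 0*(1/203) - 166196*(-1/205198) = 0 + 83098/102599 = 83098/102599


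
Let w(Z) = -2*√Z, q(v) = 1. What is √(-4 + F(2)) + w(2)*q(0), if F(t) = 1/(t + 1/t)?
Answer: -2*√2 + 3*I*√10/5 ≈ -2.8284 + 1.8974*I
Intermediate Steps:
√(-4 + F(2)) + w(2)*q(0) = √(-4 + 2/(1 + 2²)) - 2*√2*1 = √(-4 + 2/(1 + 4)) - 2*√2 = √(-4 + 2/5) - 2*√2 = √(-4 + 2*(⅕)) - 2*√2 = √(-4 + ⅖) - 2*√2 = √(-18/5) - 2*√2 = 3*I*√10/5 - 2*√2 = -2*√2 + 3*I*√10/5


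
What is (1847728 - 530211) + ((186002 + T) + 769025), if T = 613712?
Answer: 2886256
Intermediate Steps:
(1847728 - 530211) + ((186002 + T) + 769025) = (1847728 - 530211) + ((186002 + 613712) + 769025) = 1317517 + (799714 + 769025) = 1317517 + 1568739 = 2886256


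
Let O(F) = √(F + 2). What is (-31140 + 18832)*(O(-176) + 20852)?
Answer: -256646416 - 12308*I*√174 ≈ -2.5665e+8 - 1.6235e+5*I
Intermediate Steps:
O(F) = √(2 + F)
(-31140 + 18832)*(O(-176) + 20852) = (-31140 + 18832)*(√(2 - 176) + 20852) = -12308*(√(-174) + 20852) = -12308*(I*√174 + 20852) = -12308*(20852 + I*√174) = -256646416 - 12308*I*√174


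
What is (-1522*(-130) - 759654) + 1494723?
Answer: 932929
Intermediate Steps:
(-1522*(-130) - 759654) + 1494723 = (197860 - 759654) + 1494723 = -561794 + 1494723 = 932929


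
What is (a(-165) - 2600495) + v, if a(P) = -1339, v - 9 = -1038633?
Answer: -3640458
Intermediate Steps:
v = -1038624 (v = 9 - 1038633 = -1038624)
(a(-165) - 2600495) + v = (-1339 - 2600495) - 1038624 = -2601834 - 1038624 = -3640458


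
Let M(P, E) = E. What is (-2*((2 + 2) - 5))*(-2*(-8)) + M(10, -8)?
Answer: 24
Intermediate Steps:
(-2*((2 + 2) - 5))*(-2*(-8)) + M(10, -8) = (-2*((2 + 2) - 5))*(-2*(-8)) - 8 = -2*(4 - 5)*16 - 8 = -2*(-1)*16 - 8 = 2*16 - 8 = 32 - 8 = 24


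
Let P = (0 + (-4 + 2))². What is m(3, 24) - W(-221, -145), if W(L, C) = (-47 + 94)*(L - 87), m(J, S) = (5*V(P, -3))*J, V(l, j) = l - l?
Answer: 14476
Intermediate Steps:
P = 4 (P = (0 - 2)² = (-2)² = 4)
V(l, j) = 0
m(J, S) = 0 (m(J, S) = (5*0)*J = 0*J = 0)
W(L, C) = -4089 + 47*L (W(L, C) = 47*(-87 + L) = -4089 + 47*L)
m(3, 24) - W(-221, -145) = 0 - (-4089 + 47*(-221)) = 0 - (-4089 - 10387) = 0 - 1*(-14476) = 0 + 14476 = 14476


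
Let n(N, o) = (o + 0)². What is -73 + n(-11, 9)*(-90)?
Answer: -7363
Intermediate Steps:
n(N, o) = o²
-73 + n(-11, 9)*(-90) = -73 + 9²*(-90) = -73 + 81*(-90) = -73 - 7290 = -7363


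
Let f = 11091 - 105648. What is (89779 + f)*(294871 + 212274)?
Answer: -2423138810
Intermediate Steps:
f = -94557
(89779 + f)*(294871 + 212274) = (89779 - 94557)*(294871 + 212274) = -4778*507145 = -2423138810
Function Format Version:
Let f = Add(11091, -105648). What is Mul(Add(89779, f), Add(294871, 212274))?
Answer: -2423138810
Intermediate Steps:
f = -94557
Mul(Add(89779, f), Add(294871, 212274)) = Mul(Add(89779, -94557), Add(294871, 212274)) = Mul(-4778, 507145) = -2423138810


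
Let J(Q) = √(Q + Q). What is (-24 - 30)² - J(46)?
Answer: 2916 - 2*√23 ≈ 2906.4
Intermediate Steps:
J(Q) = √2*√Q (J(Q) = √(2*Q) = √2*√Q)
(-24 - 30)² - J(46) = (-24 - 30)² - √2*√46 = (-54)² - 2*√23 = 2916 - 2*√23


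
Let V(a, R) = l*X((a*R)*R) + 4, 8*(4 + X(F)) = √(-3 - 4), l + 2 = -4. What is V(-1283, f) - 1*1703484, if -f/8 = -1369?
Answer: -1703456 - 3*I*√7/4 ≈ -1.7035e+6 - 1.9843*I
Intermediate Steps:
l = -6 (l = -2 - 4 = -6)
f = 10952 (f = -8*(-1369) = 10952)
X(F) = -4 + I*√7/8 (X(F) = -4 + √(-3 - 4)/8 = -4 + √(-7)/8 = -4 + (I*√7)/8 = -4 + I*√7/8)
V(a, R) = 28 - 3*I*√7/4 (V(a, R) = -6*(-4 + I*√7/8) + 4 = (24 - 3*I*√7/4) + 4 = 28 - 3*I*√7/4)
V(-1283, f) - 1*1703484 = (28 - 3*I*√7/4) - 1*1703484 = (28 - 3*I*√7/4) - 1703484 = -1703456 - 3*I*√7/4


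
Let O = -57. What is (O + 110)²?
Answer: 2809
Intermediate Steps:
(O + 110)² = (-57 + 110)² = 53² = 2809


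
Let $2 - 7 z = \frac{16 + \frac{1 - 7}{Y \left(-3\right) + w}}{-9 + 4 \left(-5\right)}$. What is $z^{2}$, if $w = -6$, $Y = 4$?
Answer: $\frac{49729}{370881} \approx 0.13408$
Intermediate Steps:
$z = \frac{223}{609}$ ($z = \frac{2}{7} - \frac{\left(16 + \frac{1 - 7}{4 \left(-3\right) - 6}\right) \frac{1}{-9 + 4 \left(-5\right)}}{7} = \frac{2}{7} - \frac{\left(16 - \frac{6}{-12 - 6}\right) \frac{1}{-9 - 20}}{7} = \frac{2}{7} - \frac{\left(16 - \frac{6}{-18}\right) \frac{1}{-29}}{7} = \frac{2}{7} - \frac{\left(16 - - \frac{1}{3}\right) \left(- \frac{1}{29}\right)}{7} = \frac{2}{7} - \frac{\left(16 + \frac{1}{3}\right) \left(- \frac{1}{29}\right)}{7} = \frac{2}{7} - \frac{\frac{49}{3} \left(- \frac{1}{29}\right)}{7} = \frac{2}{7} - - \frac{7}{87} = \frac{2}{7} + \frac{7}{87} = \frac{223}{609} \approx 0.36617$)
$z^{2} = \left(\frac{223}{609}\right)^{2} = \frac{49729}{370881}$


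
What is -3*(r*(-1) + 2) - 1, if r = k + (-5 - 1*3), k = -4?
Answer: -43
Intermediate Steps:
r = -12 (r = -4 + (-5 - 1*3) = -4 + (-5 - 3) = -4 - 8 = -12)
-3*(r*(-1) + 2) - 1 = -3*(-12*(-1) + 2) - 1 = -3*(12 + 2) - 1 = -3*14 - 1 = -42 - 1 = -43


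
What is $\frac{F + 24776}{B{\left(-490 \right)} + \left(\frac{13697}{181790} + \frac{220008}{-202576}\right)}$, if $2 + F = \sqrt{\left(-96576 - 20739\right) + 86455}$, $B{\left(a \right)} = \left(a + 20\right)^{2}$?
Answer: $\frac{28510454194530}{254215327192661} + \frac{2301643190 i \sqrt{7715}}{254215327192661} \approx 0.11215 + 0.00079525 i$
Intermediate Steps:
$B{\left(a \right)} = \left(20 + a\right)^{2}$
$F = -2 + 2 i \sqrt{7715}$ ($F = -2 + \sqrt{\left(-96576 - 20739\right) + 86455} = -2 + \sqrt{-117315 + 86455} = -2 + \sqrt{-30860} = -2 + 2 i \sqrt{7715} \approx -2.0 + 175.67 i$)
$\frac{F + 24776}{B{\left(-490 \right)} + \left(\frac{13697}{181790} + \frac{220008}{-202576}\right)} = \frac{\left(-2 + 2 i \sqrt{7715}\right) + 24776}{\left(20 - 490\right)^{2} + \left(\frac{13697}{181790} + \frac{220008}{-202576}\right)} = \frac{24774 + 2 i \sqrt{7715}}{\left(-470\right)^{2} + \left(13697 \cdot \frac{1}{181790} + 220008 \left(- \frac{1}{202576}\right)\right)} = \frac{24774 + 2 i \sqrt{7715}}{220900 + \left(\frac{13697}{181790} - \frac{27501}{25322}\right)} = \frac{24774 + 2 i \sqrt{7715}}{220900 - \frac{1163142839}{1150821595}} = \frac{24774 + 2 i \sqrt{7715}}{\frac{254215327192661}{1150821595}} = \left(24774 + 2 i \sqrt{7715}\right) \frac{1150821595}{254215327192661} = \frac{28510454194530}{254215327192661} + \frac{2301643190 i \sqrt{7715}}{254215327192661}$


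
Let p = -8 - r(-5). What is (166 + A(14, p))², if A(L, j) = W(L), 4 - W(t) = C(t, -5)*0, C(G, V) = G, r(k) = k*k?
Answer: 28900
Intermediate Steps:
r(k) = k²
W(t) = 4 (W(t) = 4 - t*0 = 4 - 1*0 = 4 + 0 = 4)
p = -33 (p = -8 - 1*(-5)² = -8 - 1*25 = -8 - 25 = -33)
A(L, j) = 4
(166 + A(14, p))² = (166 + 4)² = 170² = 28900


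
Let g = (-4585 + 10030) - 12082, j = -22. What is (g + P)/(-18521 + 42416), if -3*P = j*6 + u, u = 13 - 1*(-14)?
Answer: -6602/23895 ≈ -0.27629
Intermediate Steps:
g = -6637 (g = 5445 - 12082 = -6637)
u = 27 (u = 13 + 14 = 27)
P = 35 (P = -(-22*6 + 27)/3 = -(-132 + 27)/3 = -⅓*(-105) = 35)
(g + P)/(-18521 + 42416) = (-6637 + 35)/(-18521 + 42416) = -6602/23895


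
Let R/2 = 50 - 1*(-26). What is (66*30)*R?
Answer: 300960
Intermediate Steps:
R = 152 (R = 2*(50 - 1*(-26)) = 2*(50 + 26) = 2*76 = 152)
(66*30)*R = (66*30)*152 = 1980*152 = 300960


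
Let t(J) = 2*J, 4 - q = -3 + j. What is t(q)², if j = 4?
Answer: 36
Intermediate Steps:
q = 3 (q = 4 - (-3 + 4) = 4 - 1*1 = 4 - 1 = 3)
t(q)² = (2*3)² = 6² = 36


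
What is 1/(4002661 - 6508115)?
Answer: -1/2505454 ≈ -3.9913e-7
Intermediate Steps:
1/(4002661 - 6508115) = 1/(-2505454) = -1/2505454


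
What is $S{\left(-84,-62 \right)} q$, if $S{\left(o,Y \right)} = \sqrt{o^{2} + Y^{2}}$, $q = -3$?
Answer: $- 30 \sqrt{109} \approx -313.21$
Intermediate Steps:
$S{\left(o,Y \right)} = \sqrt{Y^{2} + o^{2}}$
$S{\left(-84,-62 \right)} q = \sqrt{\left(-62\right)^{2} + \left(-84\right)^{2}} \left(-3\right) = \sqrt{3844 + 7056} \left(-3\right) = \sqrt{10900} \left(-3\right) = 10 \sqrt{109} \left(-3\right) = - 30 \sqrt{109}$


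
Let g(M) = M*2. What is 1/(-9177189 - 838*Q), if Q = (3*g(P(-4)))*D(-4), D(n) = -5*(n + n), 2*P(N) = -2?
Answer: -1/8976069 ≈ -1.1141e-7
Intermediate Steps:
P(N) = -1 (P(N) = (1/2)*(-2) = -1)
D(n) = -10*n
g(M) = 2*M
Q = -240 (Q = (3*(2*(-1)))*(-10*(-4)) = (3*(-2))*40 = -6*40 = -240)
1/(-9177189 - 838*Q) = 1/(-9177189 - 838*(-240)) = 1/(-9177189 + 201120) = 1/(-8976069) = -1/8976069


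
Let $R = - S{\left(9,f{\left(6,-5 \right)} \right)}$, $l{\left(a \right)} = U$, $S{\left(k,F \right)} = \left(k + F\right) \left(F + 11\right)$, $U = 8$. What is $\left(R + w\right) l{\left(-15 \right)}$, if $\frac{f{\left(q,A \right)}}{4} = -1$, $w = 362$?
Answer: $2616$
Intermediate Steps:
$f{\left(q,A \right)} = -4$ ($f{\left(q,A \right)} = 4 \left(-1\right) = -4$)
$S{\left(k,F \right)} = \left(11 + F\right) \left(F + k\right)$ ($S{\left(k,F \right)} = \left(F + k\right) \left(11 + F\right) = \left(11 + F\right) \left(F + k\right)$)
$l{\left(a \right)} = 8$
$R = -35$ ($R = - (\left(-4\right)^{2} + 11 \left(-4\right) + 11 \cdot 9 - 36) = - (16 - 44 + 99 - 36) = \left(-1\right) 35 = -35$)
$\left(R + w\right) l{\left(-15 \right)} = \left(-35 + 362\right) 8 = 327 \cdot 8 = 2616$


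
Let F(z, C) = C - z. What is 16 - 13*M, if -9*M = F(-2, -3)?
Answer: 131/9 ≈ 14.556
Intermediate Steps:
M = ⅑ (M = -(-3 - 1*(-2))/9 = -(-3 + 2)/9 = -⅑*(-1) = ⅑ ≈ 0.11111)
16 - 13*M = 16 - 13*⅑ = 16 - 13/9 = 131/9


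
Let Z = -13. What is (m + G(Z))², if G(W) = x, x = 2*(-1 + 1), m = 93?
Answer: 8649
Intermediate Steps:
x = 0 (x = 2*0 = 0)
G(W) = 0
(m + G(Z))² = (93 + 0)² = 93² = 8649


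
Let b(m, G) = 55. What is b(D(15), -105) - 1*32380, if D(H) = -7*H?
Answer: -32325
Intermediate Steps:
b(D(15), -105) - 1*32380 = 55 - 1*32380 = 55 - 32380 = -32325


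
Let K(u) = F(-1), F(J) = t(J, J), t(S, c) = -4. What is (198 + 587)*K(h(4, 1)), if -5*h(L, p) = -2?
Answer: -3140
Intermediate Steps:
h(L, p) = ⅖ (h(L, p) = -⅕*(-2) = ⅖)
F(J) = -4
K(u) = -4
(198 + 587)*K(h(4, 1)) = (198 + 587)*(-4) = 785*(-4) = -3140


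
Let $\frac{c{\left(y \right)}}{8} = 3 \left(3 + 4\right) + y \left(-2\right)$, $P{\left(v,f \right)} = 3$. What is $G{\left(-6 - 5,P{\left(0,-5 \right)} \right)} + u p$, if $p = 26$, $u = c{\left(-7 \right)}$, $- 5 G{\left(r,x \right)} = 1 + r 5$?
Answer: $\frac{36454}{5} \approx 7290.8$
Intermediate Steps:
$c{\left(y \right)} = 168 - 16 y$ ($c{\left(y \right)} = 8 \left(3 \left(3 + 4\right) + y \left(-2\right)\right) = 8 \left(3 \cdot 7 - 2 y\right) = 8 \left(21 - 2 y\right) = 168 - 16 y$)
$G{\left(r,x \right)} = - \frac{1}{5} - r$ ($G{\left(r,x \right)} = - \frac{1 + r 5}{5} = - \frac{1 + 5 r}{5} = - \frac{1}{5} - r$)
$u = 280$ ($u = 168 - -112 = 168 + 112 = 280$)
$G{\left(-6 - 5,P{\left(0,-5 \right)} \right)} + u p = \left(- \frac{1}{5} - \left(-6 - 5\right)\right) + 280 \cdot 26 = \left(- \frac{1}{5} - \left(-6 - 5\right)\right) + 7280 = \left(- \frac{1}{5} - -11\right) + 7280 = \left(- \frac{1}{5} + 11\right) + 7280 = \frac{54}{5} + 7280 = \frac{36454}{5}$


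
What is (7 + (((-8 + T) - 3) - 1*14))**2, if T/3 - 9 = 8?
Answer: 1089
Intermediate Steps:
T = 51 (T = 27 + 3*8 = 27 + 24 = 51)
(7 + (((-8 + T) - 3) - 1*14))**2 = (7 + (((-8 + 51) - 3) - 1*14))**2 = (7 + ((43 - 3) - 14))**2 = (7 + (40 - 14))**2 = (7 + 26)**2 = 33**2 = 1089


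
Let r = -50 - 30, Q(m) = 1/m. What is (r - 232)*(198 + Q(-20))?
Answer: -308802/5 ≈ -61760.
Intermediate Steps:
r = -80
(r - 232)*(198 + Q(-20)) = (-80 - 232)*(198 + 1/(-20)) = -312*(198 - 1/20) = -312*3959/20 = -308802/5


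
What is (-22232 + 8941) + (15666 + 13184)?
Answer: 15559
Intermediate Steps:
(-22232 + 8941) + (15666 + 13184) = -13291 + 28850 = 15559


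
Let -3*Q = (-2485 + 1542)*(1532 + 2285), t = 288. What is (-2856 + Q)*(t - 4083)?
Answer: -4542441695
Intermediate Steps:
Q = 3599431/3 (Q = -(-2485 + 1542)*(1532 + 2285)/3 = -(-943)*3817/3 = -⅓*(-3599431) = 3599431/3 ≈ 1.1998e+6)
(-2856 + Q)*(t - 4083) = (-2856 + 3599431/3)*(288 - 4083) = (3590863/3)*(-3795) = -4542441695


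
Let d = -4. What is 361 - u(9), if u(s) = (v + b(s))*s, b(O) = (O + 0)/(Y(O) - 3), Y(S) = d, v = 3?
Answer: 2419/7 ≈ 345.57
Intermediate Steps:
Y(S) = -4
b(O) = -O/7 (b(O) = (O + 0)/(-4 - 3) = O/(-7) = O*(-⅐) = -O/7)
u(s) = s*(3 - s/7) (u(s) = (3 - s/7)*s = s*(3 - s/7))
361 - u(9) = 361 - 9*(21 - 1*9)/7 = 361 - 9*(21 - 9)/7 = 361 - 9*12/7 = 361 - 1*108/7 = 361 - 108/7 = 2419/7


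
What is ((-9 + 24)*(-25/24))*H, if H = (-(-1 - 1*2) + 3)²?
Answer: -1125/2 ≈ -562.50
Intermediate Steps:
H = 36 (H = (-(-1 - 2) + 3)² = (-1*(-3) + 3)² = (3 + 3)² = 6² = 36)
((-9 + 24)*(-25/24))*H = ((-9 + 24)*(-25/24))*36 = (15*(-25*1/24))*36 = (15*(-25/24))*36 = -125/8*36 = -1125/2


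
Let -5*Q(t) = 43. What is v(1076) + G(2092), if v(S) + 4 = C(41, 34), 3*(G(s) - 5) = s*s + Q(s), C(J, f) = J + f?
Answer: 21883417/15 ≈ 1.4589e+6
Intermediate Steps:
Q(t) = -43/5 (Q(t) = -1/5*43 = -43/5)
G(s) = 32/15 + s**2/3 (G(s) = 5 + (s*s - 43/5)/3 = 5 + (s**2 - 43/5)/3 = 5 + (-43/5 + s**2)/3 = 5 + (-43/15 + s**2/3) = 32/15 + s**2/3)
v(S) = 71 (v(S) = -4 + (41 + 34) = -4 + 75 = 71)
v(1076) + G(2092) = 71 + (32/15 + (1/3)*2092**2) = 71 + (32/15 + (1/3)*4376464) = 71 + (32/15 + 4376464/3) = 71 + 21882352/15 = 21883417/15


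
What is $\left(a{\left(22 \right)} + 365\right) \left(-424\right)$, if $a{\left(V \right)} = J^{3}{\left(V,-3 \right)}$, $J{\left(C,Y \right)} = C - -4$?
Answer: $-7606984$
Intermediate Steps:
$J{\left(C,Y \right)} = 4 + C$ ($J{\left(C,Y \right)} = C + 4 = 4 + C$)
$a{\left(V \right)} = \left(4 + V\right)^{3}$
$\left(a{\left(22 \right)} + 365\right) \left(-424\right) = \left(\left(4 + 22\right)^{3} + 365\right) \left(-424\right) = \left(26^{3} + 365\right) \left(-424\right) = \left(17576 + 365\right) \left(-424\right) = 17941 \left(-424\right) = -7606984$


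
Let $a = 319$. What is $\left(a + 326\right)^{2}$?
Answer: $416025$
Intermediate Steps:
$\left(a + 326\right)^{2} = \left(319 + 326\right)^{2} = 645^{2} = 416025$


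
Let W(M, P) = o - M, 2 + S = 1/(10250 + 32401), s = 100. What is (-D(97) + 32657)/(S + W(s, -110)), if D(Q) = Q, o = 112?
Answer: 1388716560/426511 ≈ 3256.0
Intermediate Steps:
S = -85301/42651 (S = -2 + 1/(10250 + 32401) = -2 + 1/42651 = -85301/42651 ≈ -2.0000)
W(M, P) = 112 - M
(-D(97) + 32657)/(S + W(s, -110)) = (-1*97 + 32657)/(-85301/42651 + (112 - 1*100)) = (-97 + 32657)/(-85301/42651 + (112 - 100)) = 32560/(-85301/42651 + 12) = 32560/(426511/42651) = 32560*(42651/426511) = 1388716560/426511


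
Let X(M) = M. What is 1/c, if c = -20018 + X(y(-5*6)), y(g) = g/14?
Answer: -7/140141 ≈ -4.9950e-5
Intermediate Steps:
y(g) = g/14 (y(g) = g*(1/14) = g/14)
c = -140141/7 (c = -20018 + (-5*6)/14 = -20018 + (1/14)*(-30) = -20018 - 15/7 = -140141/7 ≈ -20020.)
1/c = 1/(-140141/7) = -7/140141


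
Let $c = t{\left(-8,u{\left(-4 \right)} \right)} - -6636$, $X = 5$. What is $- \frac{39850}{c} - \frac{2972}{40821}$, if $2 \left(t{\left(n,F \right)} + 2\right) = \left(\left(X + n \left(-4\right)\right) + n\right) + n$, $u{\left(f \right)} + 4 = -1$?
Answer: $- \frac{3292928608}{542470269} \approx -6.0702$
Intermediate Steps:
$u{\left(f \right)} = -5$ ($u{\left(f \right)} = -4 - 1 = -5$)
$t{\left(n,F \right)} = \frac{1}{2} - n$ ($t{\left(n,F \right)} = -2 + \frac{\left(\left(5 + n \left(-4\right)\right) + n\right) + n}{2} = -2 + \frac{\left(\left(5 - 4 n\right) + n\right) + n}{2} = -2 + \frac{\left(5 - 3 n\right) + n}{2} = -2 + \frac{5 - 2 n}{2} = -2 - \left(- \frac{5}{2} + n\right) = \frac{1}{2} - n$)
$c = \frac{13289}{2}$ ($c = \left(\frac{1}{2} - -8\right) - -6636 = \left(\frac{1}{2} + 8\right) + 6636 = \frac{17}{2} + 6636 = \frac{13289}{2} \approx 6644.5$)
$- \frac{39850}{c} - \frac{2972}{40821} = - \frac{39850}{\frac{13289}{2}} - \frac{2972}{40821} = \left(-39850\right) \frac{2}{13289} - \frac{2972}{40821} = - \frac{79700}{13289} - \frac{2972}{40821} = - \frac{3292928608}{542470269}$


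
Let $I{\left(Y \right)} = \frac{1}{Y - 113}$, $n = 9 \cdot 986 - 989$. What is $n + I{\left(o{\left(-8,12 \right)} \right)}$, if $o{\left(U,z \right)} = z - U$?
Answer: $\frac{733304}{93} \approx 7885.0$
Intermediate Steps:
$n = 7885$ ($n = 8874 - 989 = 7885$)
$I{\left(Y \right)} = \frac{1}{-113 + Y}$
$n + I{\left(o{\left(-8,12 \right)} \right)} = 7885 + \frac{1}{-113 + \left(12 - -8\right)} = 7885 + \frac{1}{-113 + \left(12 + 8\right)} = 7885 + \frac{1}{-113 + 20} = 7885 + \frac{1}{-93} = 7885 - \frac{1}{93} = \frac{733304}{93}$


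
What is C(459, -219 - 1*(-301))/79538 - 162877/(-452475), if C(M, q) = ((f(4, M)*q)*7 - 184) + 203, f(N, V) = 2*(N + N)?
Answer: 17119038251/35988956550 ≈ 0.47567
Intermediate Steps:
f(N, V) = 4*N (f(N, V) = 2*(2*N) = 4*N)
C(M, q) = 19 + 112*q (C(M, q) = (((4*4)*q)*7 - 184) + 203 = ((16*q)*7 - 184) + 203 = (112*q - 184) + 203 = (-184 + 112*q) + 203 = 19 + 112*q)
C(459, -219 - 1*(-301))/79538 - 162877/(-452475) = (19 + 112*(-219 - 1*(-301)))/79538 - 162877/(-452475) = (19 + 112*(-219 + 301))*(1/79538) - 162877*(-1/452475) = (19 + 112*82)*(1/79538) + 162877/452475 = (19 + 9184)*(1/79538) + 162877/452475 = 9203*(1/79538) + 162877/452475 = 9203/79538 + 162877/452475 = 17119038251/35988956550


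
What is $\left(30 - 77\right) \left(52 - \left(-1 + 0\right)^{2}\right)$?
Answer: $-2397$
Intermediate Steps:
$\left(30 - 77\right) \left(52 - \left(-1 + 0\right)^{2}\right) = - 47 \left(52 - \left(-1\right)^{2}\right) = - 47 \left(52 - 1\right) = \left(-47\right) 51 = -2397$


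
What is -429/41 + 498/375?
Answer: -46819/5125 ≈ -9.1354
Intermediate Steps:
-429/41 + 498/375 = -429*1/41 + 498*(1/375) = -429/41 + 166/125 = -46819/5125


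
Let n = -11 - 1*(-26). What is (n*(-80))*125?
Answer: -150000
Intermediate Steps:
n = 15 (n = -11 + 26 = 15)
(n*(-80))*125 = (15*(-80))*125 = -1200*125 = -150000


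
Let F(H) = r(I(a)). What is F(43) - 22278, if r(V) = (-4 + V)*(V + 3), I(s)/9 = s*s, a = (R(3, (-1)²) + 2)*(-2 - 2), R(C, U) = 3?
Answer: 12934110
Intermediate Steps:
a = -20 (a = (3 + 2)*(-2 - 2) = 5*(-4) = -20)
I(s) = 9*s² (I(s) = 9*(s*s) = 9*s²)
r(V) = (-4 + V)*(3 + V)
F(H) = 12956388 (F(H) = -12 + (9*(-20)²)² - 9*(-20)² = -12 + (9*400)² - 9*400 = -12 + 3600² - 1*3600 = -12 + 12960000 - 3600 = 12956388)
F(43) - 22278 = 12956388 - 22278 = 12934110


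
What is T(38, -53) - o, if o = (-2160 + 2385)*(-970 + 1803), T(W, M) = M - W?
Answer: -187516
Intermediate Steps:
o = 187425 (o = 225*833 = 187425)
T(38, -53) - o = (-53 - 1*38) - 1*187425 = (-53 - 38) - 187425 = -91 - 187425 = -187516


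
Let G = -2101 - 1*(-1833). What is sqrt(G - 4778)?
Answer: 29*I*sqrt(6) ≈ 71.035*I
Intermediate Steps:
G = -268 (G = -2101 + 1833 = -268)
sqrt(G - 4778) = sqrt(-268 - 4778) = sqrt(-5046) = 29*I*sqrt(6)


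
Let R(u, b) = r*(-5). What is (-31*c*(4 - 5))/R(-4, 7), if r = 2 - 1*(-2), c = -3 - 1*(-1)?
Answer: 31/10 ≈ 3.1000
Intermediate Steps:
c = -2 (c = -3 + 1 = -2)
r = 4 (r = 2 + 2 = 4)
R(u, b) = -20 (R(u, b) = 4*(-5) = -20)
(-31*c*(4 - 5))/R(-4, 7) = -(-62)*(4 - 5)/(-20) = -(-62)*(-1)*(-1/20) = -31*2*(-1/20) = -62*(-1/20) = 31/10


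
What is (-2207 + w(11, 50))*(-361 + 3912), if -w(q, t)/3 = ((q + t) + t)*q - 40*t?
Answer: 461630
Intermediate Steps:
w(q, t) = 120*t - 3*q*(q + 2*t) (w(q, t) = -3*(((q + t) + t)*q - 40*t) = -3*((q + 2*t)*q - 40*t) = -3*(q*(q + 2*t) - 40*t) = -3*(-40*t + q*(q + 2*t)) = 120*t - 3*q*(q + 2*t))
(-2207 + w(11, 50))*(-361 + 3912) = (-2207 + (-3*11² + 120*50 - 6*11*50))*(-361 + 3912) = (-2207 + (-3*121 + 6000 - 3300))*3551 = (-2207 + (-363 + 6000 - 3300))*3551 = (-2207 + 2337)*3551 = 130*3551 = 461630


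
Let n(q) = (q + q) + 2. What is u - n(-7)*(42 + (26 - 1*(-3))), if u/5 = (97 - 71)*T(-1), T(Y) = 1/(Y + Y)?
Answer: 787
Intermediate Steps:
T(Y) = 1/(2*Y)
u = -65 (u = 5*((97 - 71)*((½)/(-1))) = 5*(26*((½)*(-1))) = 5*(26*(-½)) = 5*(-13) = -65)
n(q) = 2 + 2*q (n(q) = 2*q + 2 = 2 + 2*q)
u - n(-7)*(42 + (26 - 1*(-3))) = -65 - (2 + 2*(-7))*(42 + (26 - 1*(-3))) = -65 - (2 - 14)*(42 + (26 + 3)) = -65 - (-12)*(42 + 29) = -65 - (-12)*71 = -65 - 1*(-852) = -65 + 852 = 787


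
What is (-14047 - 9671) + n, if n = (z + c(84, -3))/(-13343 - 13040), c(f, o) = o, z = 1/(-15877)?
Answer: -9935064361106/418882891 ≈ -23718.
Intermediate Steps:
z = -1/15877 ≈ -6.2984e-5
n = 47632/418882891 (n = (-1/15877 - 3)/(-13343 - 13040) = -47632/15877/(-26383) = -47632/15877*(-1/26383) = 47632/418882891 ≈ 0.00011371)
(-14047 - 9671) + n = (-14047 - 9671) + 47632/418882891 = -23718 + 47632/418882891 = -9935064361106/418882891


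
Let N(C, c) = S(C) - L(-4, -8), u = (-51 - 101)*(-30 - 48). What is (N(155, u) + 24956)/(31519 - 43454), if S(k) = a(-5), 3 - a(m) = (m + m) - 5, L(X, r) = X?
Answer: -24978/11935 ≈ -2.0928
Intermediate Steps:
a(m) = 8 - 2*m (a(m) = 3 - ((m + m) - 5) = 3 - (2*m - 5) = 3 - (-5 + 2*m) = 3 + (5 - 2*m) = 8 - 2*m)
S(k) = 18 (S(k) = 8 - 2*(-5) = 8 + 10 = 18)
u = 11856 (u = -152*(-78) = 11856)
N(C, c) = 22 (N(C, c) = 18 - 1*(-4) = 18 + 4 = 22)
(N(155, u) + 24956)/(31519 - 43454) = (22 + 24956)/(31519 - 43454) = 24978/(-11935) = 24978*(-1/11935) = -24978/11935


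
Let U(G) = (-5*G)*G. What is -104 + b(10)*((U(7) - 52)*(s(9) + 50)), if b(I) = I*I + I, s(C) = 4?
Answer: -1764284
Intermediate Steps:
U(G) = -5*G**2
b(I) = I + I**2 (b(I) = I**2 + I = I + I**2)
-104 + b(10)*((U(7) - 52)*(s(9) + 50)) = -104 + (10*(1 + 10))*((-5*7**2 - 52)*(4 + 50)) = -104 + (10*11)*((-5*49 - 52)*54) = -104 + 110*((-245 - 52)*54) = -104 + 110*(-297*54) = -104 + 110*(-16038) = -104 - 1764180 = -1764284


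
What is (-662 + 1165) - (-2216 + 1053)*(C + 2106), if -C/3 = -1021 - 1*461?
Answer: 7620479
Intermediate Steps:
C = 4446 (C = -3*(-1021 - 1*461) = -3*(-1021 - 461) = -3*(-1482) = 4446)
(-662 + 1165) - (-2216 + 1053)*(C + 2106) = (-662 + 1165) - (-2216 + 1053)*(4446 + 2106) = 503 - (-1163)*6552 = 503 - 1*(-7619976) = 503 + 7619976 = 7620479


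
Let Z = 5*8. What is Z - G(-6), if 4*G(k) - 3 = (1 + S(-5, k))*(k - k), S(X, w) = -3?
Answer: 157/4 ≈ 39.250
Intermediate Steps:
G(k) = ¾ (G(k) = ¾ + ((1 - 3)*(k - k))/4 = ¾ + (-2*0)/4 = ¾ + (¼)*0 = ¾ + 0 = ¾)
Z = 40
Z - G(-6) = 40 - 1*¾ = 40 - ¾ = 157/4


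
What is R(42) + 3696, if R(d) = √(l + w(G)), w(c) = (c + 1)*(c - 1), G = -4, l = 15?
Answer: 3696 + √30 ≈ 3701.5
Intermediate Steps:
w(c) = (1 + c)*(-1 + c)
R(d) = √30 (R(d) = √(15 + (-1 + (-4)²)) = √(15 + (-1 + 16)) = √(15 + 15) = √30)
R(42) + 3696 = √30 + 3696 = 3696 + √30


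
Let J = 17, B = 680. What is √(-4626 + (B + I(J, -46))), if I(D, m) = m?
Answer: 2*I*√998 ≈ 63.182*I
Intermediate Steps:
√(-4626 + (B + I(J, -46))) = √(-4626 + (680 - 46)) = √(-4626 + 634) = √(-3992) = 2*I*√998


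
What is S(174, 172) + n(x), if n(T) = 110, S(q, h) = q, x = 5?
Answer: 284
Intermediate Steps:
S(174, 172) + n(x) = 174 + 110 = 284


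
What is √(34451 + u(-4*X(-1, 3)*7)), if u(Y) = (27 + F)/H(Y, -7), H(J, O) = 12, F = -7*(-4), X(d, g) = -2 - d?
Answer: √1240401/6 ≈ 185.62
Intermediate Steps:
F = 28
u(Y) = 55/12 (u(Y) = (27 + 28)/12 = 55*(1/12) = 55/12)
√(34451 + u(-4*X(-1, 3)*7)) = √(34451 + 55/12) = √(413467/12) = √1240401/6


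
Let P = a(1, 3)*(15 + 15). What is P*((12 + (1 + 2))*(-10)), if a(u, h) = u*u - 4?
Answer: 13500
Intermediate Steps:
a(u, h) = -4 + u² (a(u, h) = u² - 4 = -4 + u²)
P = -90 (P = (-4 + 1²)*(15 + 15) = (-4 + 1)*30 = -3*30 = -90)
P*((12 + (1 + 2))*(-10)) = -90*(12 + (1 + 2))*(-10) = -90*(12 + 3)*(-10) = -1350*(-10) = -90*(-150) = 13500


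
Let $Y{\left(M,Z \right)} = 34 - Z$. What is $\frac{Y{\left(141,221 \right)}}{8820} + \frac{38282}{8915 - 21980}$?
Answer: $- \frac{22672693}{7682220} \approx -2.9513$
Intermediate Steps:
$\frac{Y{\left(141,221 \right)}}{8820} + \frac{38282}{8915 - 21980} = \frac{34 - 221}{8820} + \frac{38282}{8915 - 21980} = \left(34 - 221\right) \frac{1}{8820} + \frac{38282}{-13065} = \left(-187\right) \frac{1}{8820} + 38282 \left(- \frac{1}{13065}\right) = - \frac{187}{8820} - \frac{38282}{13065} = - \frac{22672693}{7682220}$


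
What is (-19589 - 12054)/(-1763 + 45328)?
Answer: -31643/43565 ≈ -0.72634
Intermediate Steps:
(-19589 - 12054)/(-1763 + 45328) = -31643/43565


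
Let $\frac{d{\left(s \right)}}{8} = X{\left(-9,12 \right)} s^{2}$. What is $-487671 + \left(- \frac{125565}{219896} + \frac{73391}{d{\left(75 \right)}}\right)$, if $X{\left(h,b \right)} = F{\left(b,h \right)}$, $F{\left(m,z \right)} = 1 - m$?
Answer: $- \frac{829411638905974}{1700758125} \approx -4.8767 \cdot 10^{5}$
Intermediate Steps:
$X{\left(h,b \right)} = 1 - b$
$d{\left(s \right)} = - 88 s^{2}$ ($d{\left(s \right)} = 8 \left(1 - 12\right) s^{2} = 8 \left(- 11 s^{2}\right) = - 88 s^{2}$)
$-487671 + \left(- \frac{125565}{219896} + \frac{73391}{d{\left(75 \right)}}\right) = -487671 + \left(- \frac{125565}{219896} + \frac{73391}{\left(-88\right) 75^{2}}\right) = -487671 + \left(\left(-125565\right) \frac{1}{219896} + \frac{73391}{\left(-88\right) 5625}\right) = -487671 - \left(\frac{125565}{219896} - \frac{73391}{-495000}\right) = -487671 + \left(- \frac{125565}{219896} + 73391 \left(- \frac{1}{495000}\right)\right) = -487671 - \frac{1223329099}{1700758125} = - \frac{829411638905974}{1700758125}$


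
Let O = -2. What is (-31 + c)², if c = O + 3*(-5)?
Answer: 2304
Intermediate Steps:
c = -17 (c = -2 + 3*(-5) = -2 - 15 = -17)
(-31 + c)² = (-31 - 17)² = (-48)² = 2304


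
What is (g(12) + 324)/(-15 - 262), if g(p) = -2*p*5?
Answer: -204/277 ≈ -0.73646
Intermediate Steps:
g(p) = -10*p
(g(12) + 324)/(-15 - 262) = (-10*12 + 324)/(-15 - 262) = (-120 + 324)/(-277) = 204*(-1/277) = -204/277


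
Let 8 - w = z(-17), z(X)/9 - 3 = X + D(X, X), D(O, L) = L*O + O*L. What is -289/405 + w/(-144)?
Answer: 55859/1620 ≈ 34.481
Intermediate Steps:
D(O, L) = 2*L*O (D(O, L) = L*O + L*O = 2*L*O)
z(X) = 27 + 9*X + 18*X² (z(X) = 27 + 9*(X + 2*X*X) = 27 + 9*(X + 2*X²) = 27 + (9*X + 18*X²) = 27 + 9*X + 18*X²)
w = -5068 (w = 8 - (27 + 9*(-17) + 18*(-17)²) = 8 - (27 - 153 + 18*289) = 8 - (27 - 153 + 5202) = 8 - 1*5076 = 8 - 5076 = -5068)
-289/405 + w/(-144) = -289/405 - 5068/(-144) = -289*1/405 - 5068*(-1/144) = -289/405 + 1267/36 = 55859/1620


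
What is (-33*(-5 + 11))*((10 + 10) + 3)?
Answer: -4554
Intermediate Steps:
(-33*(-5 + 11))*((10 + 10) + 3) = (-33*6)*(20 + 3) = -198*23 = -4554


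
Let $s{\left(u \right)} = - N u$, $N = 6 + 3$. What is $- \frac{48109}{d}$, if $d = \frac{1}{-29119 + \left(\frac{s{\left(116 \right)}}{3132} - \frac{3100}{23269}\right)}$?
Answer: $\frac{97793213839618}{69807} \approx 1.4009 \cdot 10^{9}$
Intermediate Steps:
$N = 9$
$s{\left(u \right)} = - 9 u$ ($s{\left(u \right)} = \left(-1\right) 9 u = - 9 u$)
$d = - \frac{69807}{2032742602}$ ($d = \frac{1}{-29119 + \left(\frac{\left(-9\right) 116}{3132} - \frac{3100}{23269}\right)} = \frac{1}{-29119 - \frac{32569}{69807}} = \frac{1}{- \frac{2032742602}{69807}} = - \frac{69807}{2032742602} \approx -3.4341 \cdot 10^{-5}$)
$- \frac{48109}{d} = - \frac{48109}{- \frac{69807}{2032742602}} = \left(-48109\right) \left(- \frac{2032742602}{69807}\right) = \frac{97793213839618}{69807}$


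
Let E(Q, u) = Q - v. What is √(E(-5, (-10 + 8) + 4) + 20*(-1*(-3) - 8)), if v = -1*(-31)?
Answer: 2*I*√34 ≈ 11.662*I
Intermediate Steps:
v = 31
E(Q, u) = -31 + Q (E(Q, u) = Q - 1*31 = Q - 31 = -31 + Q)
√(E(-5, (-10 + 8) + 4) + 20*(-1*(-3) - 8)) = √((-31 - 5) + 20*(-1*(-3) - 8)) = √(-36 + 20*(3 - 8)) = √(-36 + 20*(-5)) = √(-36 - 100) = √(-136) = 2*I*√34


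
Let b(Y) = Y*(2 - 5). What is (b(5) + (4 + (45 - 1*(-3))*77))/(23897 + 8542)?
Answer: 335/2949 ≈ 0.11360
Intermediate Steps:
b(Y) = -3*Y (b(Y) = Y*(-3) = -3*Y)
(b(5) + (4 + (45 - 1*(-3))*77))/(23897 + 8542) = (-3*5 + (4 + (45 - 1*(-3))*77))/(23897 + 8542) = (-15 + (4 + (45 + 3)*77))/32439 = (-15 + (4 + 48*77))*(1/32439) = (-15 + (4 + 3696))*(1/32439) = (-15 + 3700)*(1/32439) = 3685*(1/32439) = 335/2949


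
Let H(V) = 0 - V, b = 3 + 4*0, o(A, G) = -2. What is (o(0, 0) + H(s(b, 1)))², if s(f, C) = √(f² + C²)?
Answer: (2 + √10)² ≈ 26.649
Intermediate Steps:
b = 3 (b = 3 + 0 = 3)
s(f, C) = √(C² + f²)
H(V) = -V
(o(0, 0) + H(s(b, 1)))² = (-2 - √(1² + 3²))² = (-2 - √(1 + 9))² = (-2 - √10)²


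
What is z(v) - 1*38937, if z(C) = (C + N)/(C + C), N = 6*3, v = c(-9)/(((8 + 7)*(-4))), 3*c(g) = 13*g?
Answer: -1011989/26 ≈ -38923.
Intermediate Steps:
c(g) = 13*g/3 (c(g) = (13*g)/3 = 13*g/3)
v = 13/20 (v = ((13/3)*(-9))/(((8 + 7)*(-4))) = -39/(15*(-4)) = -39/(-60) = -39*(-1/60) = 13/20 ≈ 0.65000)
N = 18
z(C) = (18 + C)/(2*C) (z(C) = (C + 18)/(C + C) = (18 + C)/((2*C)) = (18 + C)*(1/(2*C)) = (18 + C)/(2*C))
z(v) - 1*38937 = (18 + 13/20)/(2*(13/20)) - 1*38937 = (½)*(20/13)*(373/20) - 38937 = 373/26 - 38937 = -1011989/26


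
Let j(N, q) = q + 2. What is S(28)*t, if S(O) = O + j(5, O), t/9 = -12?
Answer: -6264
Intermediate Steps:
t = -108 (t = 9*(-12) = -108)
j(N, q) = 2 + q
S(O) = 2 + 2*O (S(O) = O + (2 + O) = 2 + 2*O)
S(28)*t = (2 + 2*28)*(-108) = (2 + 56)*(-108) = 58*(-108) = -6264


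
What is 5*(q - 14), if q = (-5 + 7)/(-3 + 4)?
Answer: -60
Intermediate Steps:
q = 2 (q = 2/1 = 2*1 = 2)
5*(q - 14) = 5*(2 - 14) = 5*(-12) = -60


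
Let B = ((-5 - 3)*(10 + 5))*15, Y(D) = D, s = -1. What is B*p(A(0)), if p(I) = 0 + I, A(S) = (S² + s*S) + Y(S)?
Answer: 0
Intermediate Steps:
A(S) = S² (A(S) = (S² - S) + S = S²)
B = -1800 (B = -8*15*15 = -120*15 = -1800)
p(I) = I
B*p(A(0)) = -1800*0² = -1800*0 = 0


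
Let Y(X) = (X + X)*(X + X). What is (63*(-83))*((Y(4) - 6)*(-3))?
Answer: 909846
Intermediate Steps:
Y(X) = 4*X² (Y(X) = (2*X)*(2*X) = 4*X²)
(63*(-83))*((Y(4) - 6)*(-3)) = (63*(-83))*((4*4² - 6)*(-3)) = -5229*(4*16 - 6)*(-3) = -5229*(64 - 6)*(-3) = -303282*(-3) = -5229*(-174) = 909846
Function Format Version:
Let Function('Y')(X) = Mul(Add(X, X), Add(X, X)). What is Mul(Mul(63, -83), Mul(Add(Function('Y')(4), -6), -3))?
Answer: 909846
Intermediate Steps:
Function('Y')(X) = Mul(4, Pow(X, 2)) (Function('Y')(X) = Mul(Mul(2, X), Mul(2, X)) = Mul(4, Pow(X, 2)))
Mul(Mul(63, -83), Mul(Add(Function('Y')(4), -6), -3)) = Mul(Mul(63, -83), Mul(Add(Mul(4, Pow(4, 2)), -6), -3)) = Mul(-5229, Mul(Add(Mul(4, 16), -6), -3)) = Mul(-5229, Mul(Add(64, -6), -3)) = Mul(-5229, Mul(58, -3)) = Mul(-5229, -174) = 909846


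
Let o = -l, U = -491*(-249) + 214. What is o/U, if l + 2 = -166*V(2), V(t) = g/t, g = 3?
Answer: 251/122473 ≈ 0.0020494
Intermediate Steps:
V(t) = 3/t
l = -251 (l = -2 - 498/2 = -2 - 166*3/2 = -2 - 249 = -251)
U = 122473 (U = 122259 + 214 = 122473)
o = 251 (o = -1*(-251) = 251)
o/U = 251/122473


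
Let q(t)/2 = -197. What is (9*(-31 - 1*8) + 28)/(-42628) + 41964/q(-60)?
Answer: -894357065/8397716 ≈ -106.50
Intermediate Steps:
q(t) = -394 (q(t) = 2*(-197) = -394)
(9*(-31 - 1*8) + 28)/(-42628) + 41964/q(-60) = (9*(-31 - 1*8) + 28)/(-42628) + 41964/(-394) = (9*(-31 - 8) + 28)*(-1/42628) + 41964*(-1/394) = (9*(-39) + 28)*(-1/42628) - 20982/197 = (-351 + 28)*(-1/42628) - 20982/197 = -323*(-1/42628) - 20982/197 = 323/42628 - 20982/197 = -894357065/8397716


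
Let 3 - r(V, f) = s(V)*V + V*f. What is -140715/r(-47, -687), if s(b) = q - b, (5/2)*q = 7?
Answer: 234525/49909 ≈ 4.6991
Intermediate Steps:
q = 14/5 (q = (⅖)*7 = 14/5 ≈ 2.8000)
s(b) = 14/5 - b
r(V, f) = 3 - V*f - V*(14/5 - V) (r(V, f) = 3 - ((14/5 - V)*V + V*f) = 3 - (V*(14/5 - V) + V*f) = 3 - (V*f + V*(14/5 - V)) = 3 + (-V*f - V*(14/5 - V)) = 3 - V*f - V*(14/5 - V))
-140715/r(-47, -687) = -140715/(3 + (-47)² - 14/5*(-47) - 1*(-47)*(-687)) = -140715/(3 + 2209 + 658/5 - 32289) = -140715/(-149727/5) = -140715*(-5/149727) = 234525/49909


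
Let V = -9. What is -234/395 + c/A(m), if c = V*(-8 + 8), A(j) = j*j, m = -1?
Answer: -234/395 ≈ -0.59241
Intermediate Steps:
A(j) = j²
c = 0 (c = -9*(-8 + 8) = -9*0 = 0)
-234/395 + c/A(m) = -234/395 + 0/((-1)²) = -234*1/395 + 0/1 = -234/395 + 0*1 = -234/395 + 0 = -234/395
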